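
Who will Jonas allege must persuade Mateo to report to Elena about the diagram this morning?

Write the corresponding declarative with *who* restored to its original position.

Jonas will allege who must persuade Mateo to report to Elena about the diagram this morning.

'who' is the subject of the clause embedded under 'allege'. Wh-movement fronts it, leaving a gap right after 'allege':
Who will Jonas allege ___ must persuade Mateo to report to Elena about the diagram this morning?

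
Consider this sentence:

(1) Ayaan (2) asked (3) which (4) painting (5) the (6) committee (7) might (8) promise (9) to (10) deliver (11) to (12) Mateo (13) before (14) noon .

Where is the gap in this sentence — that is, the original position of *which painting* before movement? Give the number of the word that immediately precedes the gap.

In situ: The committee might promise to deliver which painting to Mateo before noon.
'which painting' is the direct object of 'deliver'. It moves to the left edge, and the trace sits right after 'deliver':
Ayaan asked which painting the committee might promise to deliver ___ to Mateo before noon.
'deliver' is word 10.

10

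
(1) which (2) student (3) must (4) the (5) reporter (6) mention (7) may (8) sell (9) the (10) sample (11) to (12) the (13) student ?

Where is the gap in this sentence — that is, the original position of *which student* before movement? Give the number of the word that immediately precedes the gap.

6

Pre-movement form: The reporter must mention which student may sell the sample to the student.
The filler 'which student' is interpreted as the subject of the clause embedded under 'mention'. Wh-movement fronts it, leaving a gap right after 'mention':
Which student must the reporter mention ___ may sell the sample to the student?
'mention' is word 6.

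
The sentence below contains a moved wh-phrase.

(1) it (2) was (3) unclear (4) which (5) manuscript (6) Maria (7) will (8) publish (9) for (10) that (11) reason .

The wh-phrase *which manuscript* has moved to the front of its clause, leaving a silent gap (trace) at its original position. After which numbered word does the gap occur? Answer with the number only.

In situ: Maria will publish which manuscript for that reason.
'which manuscript' functions as the direct object of 'publish'. Fronting leaves a gap immediately after 'publish':
It was unclear which manuscript Maria will publish ___ for that reason.
'publish' is word 8.

8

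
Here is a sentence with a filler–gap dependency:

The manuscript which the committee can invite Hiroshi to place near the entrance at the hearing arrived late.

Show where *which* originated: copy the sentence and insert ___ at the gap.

The manuscript which the committee can invite Hiroshi to place ___ near the entrance at the hearing arrived late.

The filler 'which' is interpreted as the direct object of 'place'. The gap is right after 'place'.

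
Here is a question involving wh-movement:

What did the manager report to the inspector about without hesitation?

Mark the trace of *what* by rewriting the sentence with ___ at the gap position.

Underlying clause: The manager did report to the inspector about what without hesitation.
'what' is the object of the preposition 'about'. The gap is right after 'about'.

What did the manager report to the inspector about ___ without hesitation?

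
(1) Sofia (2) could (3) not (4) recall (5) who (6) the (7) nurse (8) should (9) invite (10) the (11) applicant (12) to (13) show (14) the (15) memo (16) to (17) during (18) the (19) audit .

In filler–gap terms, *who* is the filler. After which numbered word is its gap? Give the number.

16

In situ: The nurse should invite the applicant to show the memo to who during the audit.
'who' functions as the object of the preposition 'to' (recipient of 'show'). Wh-movement fronts it, leaving a gap right after 'to':
Sofia could not recall who the nurse should invite the applicant to show the memo to ___ during the audit.
'to' is word 16.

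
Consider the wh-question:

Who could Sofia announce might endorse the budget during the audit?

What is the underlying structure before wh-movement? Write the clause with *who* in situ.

'who' is the subject of the clause embedded under 'announce'. Fronting leaves a gap immediately after 'announce':
Who could Sofia announce ___ might endorse the budget during the audit?

Sofia could announce who might endorse the budget during the audit.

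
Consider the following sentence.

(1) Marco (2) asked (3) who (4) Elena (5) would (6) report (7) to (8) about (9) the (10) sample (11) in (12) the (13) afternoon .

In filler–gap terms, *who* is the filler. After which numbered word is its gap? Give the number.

In situ: Elena would report to who about the sample in the afternoon.
'who' is the object of the preposition 'to'. Fronting leaves a gap immediately after 'to':
Marco asked who Elena would report to ___ about the sample in the afternoon.
'to' is word 7.

7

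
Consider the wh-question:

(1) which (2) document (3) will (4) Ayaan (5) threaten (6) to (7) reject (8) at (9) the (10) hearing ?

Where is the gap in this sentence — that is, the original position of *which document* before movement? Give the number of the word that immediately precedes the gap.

In situ: Ayaan will threaten to reject which document at the hearing.
The filler 'which document' is interpreted as the direct object of 'reject'. Fronting leaves a gap immediately after 'reject':
Which document will Ayaan threaten to reject ___ at the hearing?
'reject' is word 7.

7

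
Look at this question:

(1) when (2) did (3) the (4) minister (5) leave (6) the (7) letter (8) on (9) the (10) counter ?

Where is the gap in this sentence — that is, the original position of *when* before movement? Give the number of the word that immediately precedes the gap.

10

Before movement: The minister did leave the letter on the counter when.
The filler 'when' is interpreted as the temporal adjunct. It moves to the left edge, and the trace sits right after 'counter':
When did the minister leave the letter on the counter ___?
'counter' is word 10.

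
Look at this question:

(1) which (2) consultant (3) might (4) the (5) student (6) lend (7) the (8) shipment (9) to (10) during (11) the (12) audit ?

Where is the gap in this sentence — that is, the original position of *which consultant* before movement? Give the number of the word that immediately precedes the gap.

Before movement: The student might lend the shipment to which consultant during the audit.
The filler 'which consultant' is interpreted as the object of the preposition 'to' (recipient of 'lend'). Fronting leaves a gap immediately after 'to':
Which consultant might the student lend the shipment to ___ during the audit?
'to' is word 9.

9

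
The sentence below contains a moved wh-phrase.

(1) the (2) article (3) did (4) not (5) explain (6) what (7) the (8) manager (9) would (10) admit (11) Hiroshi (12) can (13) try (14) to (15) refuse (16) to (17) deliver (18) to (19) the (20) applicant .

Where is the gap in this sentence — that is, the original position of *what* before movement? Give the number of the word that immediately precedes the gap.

17

Before movement: The manager would admit Hiroshi can try to refuse to deliver what to the applicant.
'what' functions as the direct object of 'deliver'. Fronting leaves a gap immediately after 'deliver':
The article did not explain what the manager would admit Hiroshi can try to refuse to deliver ___ to the applicant.
'deliver' is word 17.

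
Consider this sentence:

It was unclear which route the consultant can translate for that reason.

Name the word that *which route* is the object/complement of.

In situ: The consultant can translate which route for that reason.
The filler 'which route' is interpreted as the direct object of 'translate'. It moves to the left edge, and the trace sits right after 'translate':
It was unclear which route the consultant can translate ___ for that reason.

translate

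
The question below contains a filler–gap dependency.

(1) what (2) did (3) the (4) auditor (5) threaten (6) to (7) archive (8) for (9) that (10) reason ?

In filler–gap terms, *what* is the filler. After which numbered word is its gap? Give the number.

7

Before movement: The auditor did threaten to archive what for that reason.
The filler 'what' is interpreted as the direct object of 'archive'. Wh-movement fronts it, leaving a gap right after 'archive':
What did the auditor threaten to archive ___ for that reason?
'archive' is word 7.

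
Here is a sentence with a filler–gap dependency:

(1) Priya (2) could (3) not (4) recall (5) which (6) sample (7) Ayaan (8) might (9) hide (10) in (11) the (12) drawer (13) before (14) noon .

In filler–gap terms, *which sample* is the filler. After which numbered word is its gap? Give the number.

9

In situ: Ayaan might hide which sample in the drawer before noon.
'which sample' is the direct object of 'hide'. Wh-movement fronts it, leaving a gap right after 'hide':
Priya could not recall which sample Ayaan might hide ___ in the drawer before noon.
'hide' is word 9.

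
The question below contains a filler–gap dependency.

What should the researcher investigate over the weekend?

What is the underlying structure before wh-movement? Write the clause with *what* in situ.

The researcher should investigate what over the weekend.

'what' functions as the direct object of 'investigate'. It moves to the left edge, and the trace sits right after 'investigate':
What should the researcher investigate ___ over the weekend?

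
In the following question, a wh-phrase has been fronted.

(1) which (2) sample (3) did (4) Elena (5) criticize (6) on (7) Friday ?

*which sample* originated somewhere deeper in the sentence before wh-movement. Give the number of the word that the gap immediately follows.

5

In situ: Elena did criticize which sample on Friday.
The filler 'which sample' is interpreted as the direct object of 'criticize'. Wh-movement fronts it, leaving a gap right after 'criticize':
Which sample did Elena criticize ___ on Friday?
'criticize' is word 5.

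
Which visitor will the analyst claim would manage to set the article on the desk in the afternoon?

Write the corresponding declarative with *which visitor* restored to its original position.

The analyst will claim which visitor would manage to set the article on the desk in the afternoon.

The filler 'which visitor' is interpreted as the subject of the clause embedded under 'claim'. It moves to the left edge, and the trace sits right after 'claim':
Which visitor will the analyst claim ___ would manage to set the article on the desk in the afternoon?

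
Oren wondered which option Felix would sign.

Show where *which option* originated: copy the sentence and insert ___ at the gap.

In situ: Felix would sign which option.
The filler 'which option' is interpreted as the direct object of 'sign'. The gap is right after 'sign'.

Oren wondered which option Felix would sign ___.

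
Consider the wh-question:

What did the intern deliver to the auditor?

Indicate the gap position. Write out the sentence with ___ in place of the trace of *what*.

Underlying clause: The intern did deliver what to the auditor.
'what' is the direct object of 'deliver'. The gap is right after 'deliver'.

What did the intern deliver ___ to the auditor?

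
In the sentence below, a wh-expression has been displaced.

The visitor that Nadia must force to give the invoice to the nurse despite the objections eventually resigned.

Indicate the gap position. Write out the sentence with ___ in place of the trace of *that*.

'that' is the direct object of 'force'. The gap is right after 'force'.

The visitor that Nadia must force ___ to give the invoice to the nurse despite the objections eventually resigned.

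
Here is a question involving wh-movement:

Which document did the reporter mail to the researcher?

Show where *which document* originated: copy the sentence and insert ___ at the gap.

Which document did the reporter mail ___ to the researcher?

Underlying clause: The reporter did mail which document to the researcher.
'which document' functions as the direct object of 'mail'. The gap is right after 'mail'.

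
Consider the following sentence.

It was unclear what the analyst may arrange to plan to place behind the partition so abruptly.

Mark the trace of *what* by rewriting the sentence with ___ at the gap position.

Before movement: The analyst may arrange to plan to place what behind the partition so abruptly.
'what' is the direct object of 'place'. The gap is right after 'place'.

It was unclear what the analyst may arrange to plan to place ___ behind the partition so abruptly.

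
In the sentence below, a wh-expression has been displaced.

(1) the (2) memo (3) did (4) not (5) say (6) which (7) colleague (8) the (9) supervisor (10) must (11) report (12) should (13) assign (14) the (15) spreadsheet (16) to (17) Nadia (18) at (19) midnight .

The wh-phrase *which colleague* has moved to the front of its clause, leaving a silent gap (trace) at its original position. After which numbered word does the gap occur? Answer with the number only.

11

Pre-movement form: The supervisor must report which colleague should assign the spreadsheet to Nadia at midnight.
'which colleague' functions as the subject of the clause embedded under 'report'. Fronting leaves a gap immediately after 'report':
The memo did not say which colleague the supervisor must report ___ should assign the spreadsheet to Nadia at midnight.
'report' is word 11.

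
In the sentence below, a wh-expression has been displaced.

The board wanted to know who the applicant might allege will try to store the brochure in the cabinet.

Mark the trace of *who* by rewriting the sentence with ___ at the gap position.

In situ: The applicant might allege who will try to store the brochure in the cabinet.
'who' is the subject of the clause embedded under 'allege'. The gap is right after 'allege'.

The board wanted to know who the applicant might allege ___ will try to store the brochure in the cabinet.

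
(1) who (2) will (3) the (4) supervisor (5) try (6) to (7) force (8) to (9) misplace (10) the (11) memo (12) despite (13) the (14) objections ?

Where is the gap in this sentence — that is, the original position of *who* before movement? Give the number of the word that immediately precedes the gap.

7

Before movement: The supervisor will try to force who to misplace the memo despite the objections.
The filler 'who' is interpreted as the direct object of 'force'. Wh-movement fronts it, leaving a gap right after 'force':
Who will the supervisor try to force ___ to misplace the memo despite the objections?
'force' is word 7.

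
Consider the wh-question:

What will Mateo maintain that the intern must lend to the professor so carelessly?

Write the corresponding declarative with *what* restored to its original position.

Mateo will maintain that the intern must lend what to the professor so carelessly.

The filler 'what' is interpreted as the direct object of 'lend'. It moves to the left edge, and the trace sits right after 'lend':
What will Mateo maintain that the intern must lend ___ to the professor so carelessly?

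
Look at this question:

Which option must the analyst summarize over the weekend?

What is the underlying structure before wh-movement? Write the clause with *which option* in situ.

'which option' functions as the direct object of 'summarize'. Wh-movement fronts it, leaving a gap right after 'summarize':
Which option must the analyst summarize ___ over the weekend?

The analyst must summarize which option over the weekend.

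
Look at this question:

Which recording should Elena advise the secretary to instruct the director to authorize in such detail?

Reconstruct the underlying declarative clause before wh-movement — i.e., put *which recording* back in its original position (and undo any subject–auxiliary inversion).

Elena should advise the secretary to instruct the director to authorize which recording in such detail.

The filler 'which recording' is interpreted as the direct object of 'authorize'. Fronting leaves a gap immediately after 'authorize':
Which recording should Elena advise the secretary to instruct the director to authorize ___ in such detail?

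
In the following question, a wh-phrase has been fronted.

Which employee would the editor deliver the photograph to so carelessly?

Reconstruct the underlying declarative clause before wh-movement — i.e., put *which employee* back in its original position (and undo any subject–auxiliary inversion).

'which employee' is the object of the preposition 'to' (recipient of 'deliver'). Fronting leaves a gap immediately after 'to':
Which employee would the editor deliver the photograph to ___ so carelessly?

The editor would deliver the photograph to which employee so carelessly.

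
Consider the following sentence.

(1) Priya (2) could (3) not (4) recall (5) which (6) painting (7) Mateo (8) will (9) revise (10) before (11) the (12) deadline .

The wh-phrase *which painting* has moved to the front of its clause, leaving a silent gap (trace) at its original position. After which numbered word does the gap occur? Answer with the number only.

In situ: Mateo will revise which painting before the deadline.
'which painting' is the direct object of 'revise'. Wh-movement fronts it, leaving a gap right after 'revise':
Priya could not recall which painting Mateo will revise ___ before the deadline.
'revise' is word 9.

9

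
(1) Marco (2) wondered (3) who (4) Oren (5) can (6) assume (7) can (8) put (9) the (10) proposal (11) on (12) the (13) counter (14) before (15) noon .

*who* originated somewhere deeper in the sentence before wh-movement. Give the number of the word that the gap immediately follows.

6

In situ: Oren can assume who can put the proposal on the counter before noon.
'who' is the subject of the clause embedded under 'assume'. Wh-movement fronts it, leaving a gap right after 'assume':
Marco wondered who Oren can assume ___ can put the proposal on the counter before noon.
'assume' is word 6.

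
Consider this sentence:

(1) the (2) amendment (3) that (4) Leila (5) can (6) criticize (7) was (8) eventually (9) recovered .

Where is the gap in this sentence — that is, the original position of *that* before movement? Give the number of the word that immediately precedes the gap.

The filler 'that' is interpreted as the direct object of 'criticize'. Wh-movement fronts it, leaving a gap right after 'criticize':
The amendment that Leila can criticize ___ was eventually recovered.
'criticize' is word 6.

6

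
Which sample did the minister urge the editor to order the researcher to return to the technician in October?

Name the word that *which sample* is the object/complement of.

return

In situ: The minister did urge the editor to order the researcher to return which sample to the technician in October.
The filler 'which sample' is interpreted as the direct object of 'return'. Wh-movement fronts it, leaving a gap right after 'return':
Which sample did the minister urge the editor to order the researcher to return ___ to the technician in October?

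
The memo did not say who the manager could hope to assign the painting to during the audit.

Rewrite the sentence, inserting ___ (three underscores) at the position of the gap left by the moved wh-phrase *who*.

Underlying clause: The manager could hope to assign the painting to who during the audit.
The filler 'who' is interpreted as the object of the preposition 'to' (recipient of 'assign'). The gap is right after 'to'.

The memo did not say who the manager could hope to assign the painting to ___ during the audit.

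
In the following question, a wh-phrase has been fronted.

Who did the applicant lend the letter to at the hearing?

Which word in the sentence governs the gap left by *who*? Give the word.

Underlying clause: The applicant did lend the letter to who at the hearing.
'who' is the object of the preposition 'to' (recipient of 'lend'). Fronting leaves a gap immediately after 'to':
Who did the applicant lend the letter to ___ at the hearing?

to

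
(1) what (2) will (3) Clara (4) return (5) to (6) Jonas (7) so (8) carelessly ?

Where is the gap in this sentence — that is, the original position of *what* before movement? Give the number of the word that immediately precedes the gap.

4

Underlying clause: Clara will return what to Jonas so carelessly.
The filler 'what' is interpreted as the direct object of 'return'. Fronting leaves a gap immediately after 'return':
What will Clara return ___ to Jonas so carelessly?
'return' is word 4.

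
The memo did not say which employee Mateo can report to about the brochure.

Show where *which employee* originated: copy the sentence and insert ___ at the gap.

Before movement: Mateo can report to which employee about the brochure.
'which employee' is the object of the preposition 'to'. The gap is right after 'to'.

The memo did not say which employee Mateo can report to ___ about the brochure.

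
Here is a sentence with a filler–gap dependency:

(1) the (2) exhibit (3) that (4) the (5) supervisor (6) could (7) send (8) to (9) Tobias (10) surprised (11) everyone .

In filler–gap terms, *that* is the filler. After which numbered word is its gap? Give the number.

7

'that' is the direct object of 'send'. It moves to the left edge, and the trace sits right after 'send':
The exhibit that the supervisor could send ___ to Tobias surprised everyone.
'send' is word 7.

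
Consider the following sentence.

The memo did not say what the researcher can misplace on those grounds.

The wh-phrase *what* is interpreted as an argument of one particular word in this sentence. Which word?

misplace

Before movement: The researcher can misplace what on those grounds.
'what' is the direct object of 'misplace'. Fronting leaves a gap immediately after 'misplace':
The memo did not say what the researcher can misplace ___ on those grounds.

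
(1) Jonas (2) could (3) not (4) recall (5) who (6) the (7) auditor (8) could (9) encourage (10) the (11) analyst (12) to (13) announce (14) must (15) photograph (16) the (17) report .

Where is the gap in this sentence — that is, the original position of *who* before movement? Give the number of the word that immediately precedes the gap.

13

In situ: The auditor could encourage the analyst to announce who must photograph the report.
'who' functions as the subject of the clause embedded under 'announce'. Fronting leaves a gap immediately after 'announce':
Jonas could not recall who the auditor could encourage the analyst to announce ___ must photograph the report.
'announce' is word 13.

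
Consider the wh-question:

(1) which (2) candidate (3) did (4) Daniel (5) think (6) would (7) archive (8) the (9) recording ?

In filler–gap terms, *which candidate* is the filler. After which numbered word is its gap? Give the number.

5

Underlying clause: Daniel did think which candidate would archive the recording.
'which candidate' is the subject of the clause embedded under 'think'. Fronting leaves a gap immediately after 'think':
Which candidate did Daniel think ___ would archive the recording?
'think' is word 5.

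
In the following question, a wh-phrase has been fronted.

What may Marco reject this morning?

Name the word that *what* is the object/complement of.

Underlying clause: Marco may reject what this morning.
'what' is the direct object of 'reject'. It moves to the left edge, and the trace sits right after 'reject':
What may Marco reject ___ this morning?

reject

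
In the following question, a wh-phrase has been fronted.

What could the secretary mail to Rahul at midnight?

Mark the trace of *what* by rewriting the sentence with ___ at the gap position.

Pre-movement form: The secretary could mail what to Rahul at midnight.
'what' is the direct object of 'mail'. The gap is right after 'mail'.

What could the secretary mail ___ to Rahul at midnight?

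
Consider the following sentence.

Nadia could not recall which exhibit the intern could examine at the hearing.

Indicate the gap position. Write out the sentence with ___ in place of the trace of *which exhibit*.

Nadia could not recall which exhibit the intern could examine ___ at the hearing.

In situ: The intern could examine which exhibit at the hearing.
'which exhibit' is the direct object of 'examine'. The gap is right after 'examine'.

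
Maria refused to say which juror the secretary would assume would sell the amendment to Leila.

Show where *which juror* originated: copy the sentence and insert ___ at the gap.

Maria refused to say which juror the secretary would assume ___ would sell the amendment to Leila.

Pre-movement form: The secretary would assume which juror would sell the amendment to Leila.
'which juror' is the subject of the clause embedded under 'assume'. The gap is right after 'assume'.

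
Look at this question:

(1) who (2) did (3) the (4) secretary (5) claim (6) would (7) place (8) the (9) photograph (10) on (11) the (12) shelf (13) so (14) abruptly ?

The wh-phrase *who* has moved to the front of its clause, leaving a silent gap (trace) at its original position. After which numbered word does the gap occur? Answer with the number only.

5

In situ: The secretary did claim who would place the photograph on the shelf so abruptly.
The filler 'who' is interpreted as the subject of the clause embedded under 'claim'. It moves to the left edge, and the trace sits right after 'claim':
Who did the secretary claim ___ would place the photograph on the shelf so abruptly?
'claim' is word 5.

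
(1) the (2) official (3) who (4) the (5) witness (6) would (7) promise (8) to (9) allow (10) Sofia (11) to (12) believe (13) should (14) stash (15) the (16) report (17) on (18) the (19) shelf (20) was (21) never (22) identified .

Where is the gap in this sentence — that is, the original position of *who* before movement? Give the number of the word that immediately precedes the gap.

'who' functions as the subject of the clause embedded under 'believe'. It moves to the left edge, and the trace sits right after 'believe':
The official who the witness would promise to allow Sofia to believe ___ should stash the report on the shelf was never identified.
'believe' is word 12.

12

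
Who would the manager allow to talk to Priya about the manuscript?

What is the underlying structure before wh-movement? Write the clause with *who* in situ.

'who' functions as the direct object of 'allow'. It moves to the left edge, and the trace sits right after 'allow':
Who would the manager allow ___ to talk to Priya about the manuscript?

The manager would allow who to talk to Priya about the manuscript.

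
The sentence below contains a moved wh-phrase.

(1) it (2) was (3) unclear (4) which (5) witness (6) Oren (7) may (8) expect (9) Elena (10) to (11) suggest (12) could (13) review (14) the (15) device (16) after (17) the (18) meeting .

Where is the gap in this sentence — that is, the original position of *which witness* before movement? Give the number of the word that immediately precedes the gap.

Pre-movement form: Oren may expect Elena to suggest which witness could review the device after the meeting.
'which witness' is the subject of the clause embedded under 'suggest'. Wh-movement fronts it, leaving a gap right after 'suggest':
It was unclear which witness Oren may expect Elena to suggest ___ could review the device after the meeting.
'suggest' is word 11.

11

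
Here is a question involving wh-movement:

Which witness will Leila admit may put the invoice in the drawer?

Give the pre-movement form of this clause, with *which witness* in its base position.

Leila will admit which witness may put the invoice in the drawer.

The filler 'which witness' is interpreted as the subject of the clause embedded under 'admit'. It moves to the left edge, and the trace sits right after 'admit':
Which witness will Leila admit ___ may put the invoice in the drawer?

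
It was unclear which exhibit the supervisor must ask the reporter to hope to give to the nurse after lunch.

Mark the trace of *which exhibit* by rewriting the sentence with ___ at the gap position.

It was unclear which exhibit the supervisor must ask the reporter to hope to give ___ to the nurse after lunch.

In situ: The supervisor must ask the reporter to hope to give which exhibit to the nurse after lunch.
'which exhibit' is the direct object of 'give'. The gap is right after 'give'.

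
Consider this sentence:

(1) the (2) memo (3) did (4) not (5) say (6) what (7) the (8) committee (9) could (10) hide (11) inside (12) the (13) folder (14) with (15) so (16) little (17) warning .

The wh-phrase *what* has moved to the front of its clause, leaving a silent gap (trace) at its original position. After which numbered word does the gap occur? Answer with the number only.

In situ: The committee could hide what inside the folder with so little warning.
'what' functions as the direct object of 'hide'. Wh-movement fronts it, leaving a gap right after 'hide':
The memo did not say what the committee could hide ___ inside the folder with so little warning.
'hide' is word 10.

10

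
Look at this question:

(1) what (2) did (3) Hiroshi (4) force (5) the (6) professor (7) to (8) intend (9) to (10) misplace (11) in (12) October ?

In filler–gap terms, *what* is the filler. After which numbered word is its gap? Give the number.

In situ: Hiroshi did force the professor to intend to misplace what in October.
'what' functions as the direct object of 'misplace'. Wh-movement fronts it, leaving a gap right after 'misplace':
What did Hiroshi force the professor to intend to misplace ___ in October?
'misplace' is word 10.

10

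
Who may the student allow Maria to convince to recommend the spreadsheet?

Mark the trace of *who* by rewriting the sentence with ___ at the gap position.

Underlying clause: The student may allow Maria to convince who to recommend the spreadsheet.
'who' functions as the direct object of 'convince'. The gap is right after 'convince'.

Who may the student allow Maria to convince ___ to recommend the spreadsheet?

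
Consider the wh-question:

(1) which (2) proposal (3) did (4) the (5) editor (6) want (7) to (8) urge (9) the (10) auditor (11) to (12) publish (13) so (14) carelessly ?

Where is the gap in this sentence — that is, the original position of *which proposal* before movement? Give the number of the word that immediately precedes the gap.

12

In situ: The editor did want to urge the auditor to publish which proposal so carelessly.
'which proposal' functions as the direct object of 'publish'. Wh-movement fronts it, leaving a gap right after 'publish':
Which proposal did the editor want to urge the auditor to publish ___ so carelessly?
'publish' is word 12.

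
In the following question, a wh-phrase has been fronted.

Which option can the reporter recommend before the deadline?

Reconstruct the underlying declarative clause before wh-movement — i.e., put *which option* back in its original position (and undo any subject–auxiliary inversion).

The filler 'which option' is interpreted as the direct object of 'recommend'. Fronting leaves a gap immediately after 'recommend':
Which option can the reporter recommend ___ before the deadline?

The reporter can recommend which option before the deadline.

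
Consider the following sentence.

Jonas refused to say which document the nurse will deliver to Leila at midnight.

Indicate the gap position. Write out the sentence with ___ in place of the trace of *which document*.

Underlying clause: The nurse will deliver which document to Leila at midnight.
The filler 'which document' is interpreted as the direct object of 'deliver'. The gap is right after 'deliver'.

Jonas refused to say which document the nurse will deliver ___ to Leila at midnight.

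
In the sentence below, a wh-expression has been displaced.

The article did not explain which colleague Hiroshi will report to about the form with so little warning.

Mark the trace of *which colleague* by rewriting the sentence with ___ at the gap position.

The article did not explain which colleague Hiroshi will report to ___ about the form with so little warning.

Before movement: Hiroshi will report to which colleague about the form with so little warning.
'which colleague' is the object of the preposition 'to'. The gap is right after 'to'.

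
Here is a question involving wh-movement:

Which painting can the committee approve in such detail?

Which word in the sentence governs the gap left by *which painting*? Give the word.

approve

Pre-movement form: The committee can approve which painting in such detail.
'which painting' is the direct object of 'approve'. Fronting leaves a gap immediately after 'approve':
Which painting can the committee approve ___ in such detail?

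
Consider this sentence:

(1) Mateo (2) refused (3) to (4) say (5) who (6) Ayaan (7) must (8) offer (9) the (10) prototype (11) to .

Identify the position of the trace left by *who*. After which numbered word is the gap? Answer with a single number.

11

Pre-movement form: Ayaan must offer the prototype to who.
'who' is the object of the preposition 'to' (recipient of 'offer'). Fronting leaves a gap immediately after 'to':
Mateo refused to say who Ayaan must offer the prototype to ___.
'to' is word 11.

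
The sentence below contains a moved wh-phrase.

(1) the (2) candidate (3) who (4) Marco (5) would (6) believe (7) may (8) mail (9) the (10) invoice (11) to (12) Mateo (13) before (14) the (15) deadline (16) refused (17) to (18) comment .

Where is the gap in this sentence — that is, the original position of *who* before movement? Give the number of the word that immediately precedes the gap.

6

The filler 'who' is interpreted as the subject of the clause embedded under 'believe'. Wh-movement fronts it, leaving a gap right after 'believe':
The candidate who Marco would believe ___ may mail the invoice to Mateo before the deadline refused to comment.
'believe' is word 6.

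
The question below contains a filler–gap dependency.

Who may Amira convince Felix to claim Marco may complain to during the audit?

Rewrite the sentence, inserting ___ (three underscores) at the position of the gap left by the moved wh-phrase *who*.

Pre-movement form: Amira may convince Felix to claim Marco may complain to who during the audit.
The filler 'who' is interpreted as the object of the preposition 'to'. The gap is right after 'to'.

Who may Amira convince Felix to claim Marco may complain to ___ during the audit?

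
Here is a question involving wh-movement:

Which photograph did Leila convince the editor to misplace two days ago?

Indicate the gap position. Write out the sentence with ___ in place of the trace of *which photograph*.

Underlying clause: Leila did convince the editor to misplace which photograph two days ago.
The filler 'which photograph' is interpreted as the direct object of 'misplace'. The gap is right after 'misplace'.

Which photograph did Leila convince the editor to misplace ___ two days ago?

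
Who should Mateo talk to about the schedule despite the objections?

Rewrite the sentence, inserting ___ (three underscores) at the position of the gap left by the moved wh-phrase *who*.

Before movement: Mateo should talk to who about the schedule despite the objections.
'who' is the object of the preposition 'to'. The gap is right after 'to'.

Who should Mateo talk to ___ about the schedule despite the objections?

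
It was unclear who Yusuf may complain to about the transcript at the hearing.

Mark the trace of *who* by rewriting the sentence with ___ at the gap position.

It was unclear who Yusuf may complain to ___ about the transcript at the hearing.

Underlying clause: Yusuf may complain to who about the transcript at the hearing.
The filler 'who' is interpreted as the object of the preposition 'to'. The gap is right after 'to'.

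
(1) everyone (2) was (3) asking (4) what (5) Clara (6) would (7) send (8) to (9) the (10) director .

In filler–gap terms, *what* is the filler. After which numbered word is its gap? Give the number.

In situ: Clara would send what to the director.
'what' functions as the direct object of 'send'. It moves to the left edge, and the trace sits right after 'send':
Everyone was asking what Clara would send ___ to the director.
'send' is word 7.

7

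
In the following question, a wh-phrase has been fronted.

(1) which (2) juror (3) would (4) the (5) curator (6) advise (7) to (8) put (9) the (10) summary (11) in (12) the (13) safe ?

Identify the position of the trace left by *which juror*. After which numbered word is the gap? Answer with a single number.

Before movement: The curator would advise which juror to put the summary in the safe.
'which juror' is the direct object of 'advise'. It moves to the left edge, and the trace sits right after 'advise':
Which juror would the curator advise ___ to put the summary in the safe?
'advise' is word 6.

6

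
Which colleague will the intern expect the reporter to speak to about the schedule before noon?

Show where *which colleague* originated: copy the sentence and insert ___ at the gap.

Which colleague will the intern expect the reporter to speak to ___ about the schedule before noon?

In situ: The intern will expect the reporter to speak to which colleague about the schedule before noon.
The filler 'which colleague' is interpreted as the object of the preposition 'to'. The gap is right after 'to'.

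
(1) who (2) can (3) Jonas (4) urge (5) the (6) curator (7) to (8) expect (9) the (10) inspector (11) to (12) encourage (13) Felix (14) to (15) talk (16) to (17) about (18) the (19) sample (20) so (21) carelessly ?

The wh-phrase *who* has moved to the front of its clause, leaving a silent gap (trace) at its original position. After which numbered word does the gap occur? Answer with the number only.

16

In situ: Jonas can urge the curator to expect the inspector to encourage Felix to talk to who about the sample so carelessly.
The filler 'who' is interpreted as the object of the preposition 'to'. It moves to the left edge, and the trace sits right after 'to':
Who can Jonas urge the curator to expect the inspector to encourage Felix to talk to ___ about the sample so carelessly?
'to' is word 16.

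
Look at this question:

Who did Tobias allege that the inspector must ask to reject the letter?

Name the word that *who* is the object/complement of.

Pre-movement form: Tobias did allege that the inspector must ask who to reject the letter.
'who' is the direct object of 'ask'. Fronting leaves a gap immediately after 'ask':
Who did Tobias allege that the inspector must ask ___ to reject the letter?

ask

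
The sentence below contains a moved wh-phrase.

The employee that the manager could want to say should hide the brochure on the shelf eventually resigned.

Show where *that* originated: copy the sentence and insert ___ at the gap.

The filler 'that' is interpreted as the subject of the clause embedded under 'say'. The gap is right after 'say'.

The employee that the manager could want to say ___ should hide the brochure on the shelf eventually resigned.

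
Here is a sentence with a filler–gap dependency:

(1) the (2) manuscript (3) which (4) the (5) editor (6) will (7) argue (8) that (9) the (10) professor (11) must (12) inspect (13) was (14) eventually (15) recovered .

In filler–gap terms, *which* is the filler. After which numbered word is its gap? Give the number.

The filler 'which' is interpreted as the direct object of 'inspect'. Fronting leaves a gap immediately after 'inspect':
The manuscript which the editor will argue that the professor must inspect ___ was eventually recovered.
'inspect' is word 12.

12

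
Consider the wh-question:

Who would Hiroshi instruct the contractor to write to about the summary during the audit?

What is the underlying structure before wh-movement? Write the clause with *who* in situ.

'who' functions as the object of the preposition 'to'. It moves to the left edge, and the trace sits right after 'to':
Who would Hiroshi instruct the contractor to write to ___ about the summary during the audit?

Hiroshi would instruct the contractor to write to who about the summary during the audit.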